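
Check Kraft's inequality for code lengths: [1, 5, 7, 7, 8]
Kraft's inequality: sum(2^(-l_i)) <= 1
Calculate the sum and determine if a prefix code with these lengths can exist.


Sum = 2^(-1) + 2^(-5) + 2^(-7) + 2^(-7) + 2^(-8)
    = 0.5 + 0.03125 + 0.0078125 + 0.0078125 + 0.00390625
    = 141/256 = 0.55078125
Since 0.55078125 <= 1, Kraft's inequality IS satisfied.
A prefix code with these lengths CAN exist.

Kraft sum = 0.55078125. Satisfied.


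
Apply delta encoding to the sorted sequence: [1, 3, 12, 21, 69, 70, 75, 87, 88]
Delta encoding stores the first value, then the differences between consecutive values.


First value: 1
Deltas:
  3 - 1 = 2
  12 - 3 = 9
  21 - 12 = 9
  69 - 21 = 48
  70 - 69 = 1
  75 - 70 = 5
  87 - 75 = 12
  88 - 87 = 1


Delta encoded: [1, 2, 9, 9, 48, 1, 5, 12, 1]


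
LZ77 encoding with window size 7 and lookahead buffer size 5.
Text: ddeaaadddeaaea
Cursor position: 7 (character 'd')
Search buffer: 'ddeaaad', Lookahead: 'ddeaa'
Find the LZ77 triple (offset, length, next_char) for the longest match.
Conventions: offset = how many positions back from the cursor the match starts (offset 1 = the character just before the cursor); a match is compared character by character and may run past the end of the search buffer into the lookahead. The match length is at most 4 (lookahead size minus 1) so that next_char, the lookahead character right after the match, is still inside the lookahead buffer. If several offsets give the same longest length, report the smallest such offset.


Try each offset into the search buffer:
  offset=1 (pos 6, char 'd'): match length 2
  offset=2 (pos 5, char 'a'): match length 0
  offset=3 (pos 4, char 'a'): match length 0
  offset=4 (pos 3, char 'a'): match length 0
  offset=5 (pos 2, char 'e'): match length 0
  offset=6 (pos 1, char 'd'): match length 1
  offset=7 (pos 0, char 'd'): match length 4
Longest match has length 4 at offset 7.
next_char = character at position 7 + 4 = 11 -> 'a'

Best match: offset=7, length=4 (matching 'ddea' starting at position 0)
LZ77 triple: (7, 4, 'a')


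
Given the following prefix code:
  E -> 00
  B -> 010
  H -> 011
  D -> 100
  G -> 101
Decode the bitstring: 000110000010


Decoding step by step:
Bits 00 -> E
Bits 011 -> H
Bits 00 -> E
Bits 00 -> E
Bits 010 -> B


Decoded message: EHEEB


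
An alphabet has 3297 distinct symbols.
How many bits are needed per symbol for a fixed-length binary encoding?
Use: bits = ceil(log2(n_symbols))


log2(3297) = 11.6869
Bracket: 2^11 = 2048 < 3297 <= 2^12 = 4096
So ceil(log2(3297)) = 12

bits = ceil(log2(3297)) = ceil(11.6869) = 12 bits


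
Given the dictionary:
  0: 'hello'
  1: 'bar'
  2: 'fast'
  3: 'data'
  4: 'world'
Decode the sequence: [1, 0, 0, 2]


Look up each index in the dictionary:
  1 -> 'bar'
  0 -> 'hello'
  0 -> 'hello'
  2 -> 'fast'

Decoded: "bar hello hello fast"


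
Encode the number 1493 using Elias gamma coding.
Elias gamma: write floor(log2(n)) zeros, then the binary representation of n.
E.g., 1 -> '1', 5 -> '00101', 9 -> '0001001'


num_bits = floor(log2(1493)) + 1 = 11
leading_zeros = num_bits - 1 = 10
binary(1493) = 10111010101

Elias gamma(1493) = '0000000000' + '10111010101' = 000000000010111010101 (21 bits)


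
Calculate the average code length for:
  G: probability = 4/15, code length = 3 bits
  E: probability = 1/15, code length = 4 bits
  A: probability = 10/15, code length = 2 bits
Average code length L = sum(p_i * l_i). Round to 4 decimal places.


Weighted contributions p_i * l_i:
  G: (4/15) * 3 = 12/15
  E: (1/15) * 4 = 4/15
  A: (10/15) * 2 = 20/15
Sum = (12 + 4 + 20)/15 = 36/15

L = 36/15 = 2.4000 bits/symbol


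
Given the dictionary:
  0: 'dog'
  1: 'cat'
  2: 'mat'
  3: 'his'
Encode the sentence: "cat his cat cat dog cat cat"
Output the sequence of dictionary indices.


Look up each word in the dictionary:
  'cat' -> 1
  'his' -> 3
  'cat' -> 1
  'cat' -> 1
  'dog' -> 0
  'cat' -> 1
  'cat' -> 1

Encoded: [1, 3, 1, 1, 0, 1, 1]


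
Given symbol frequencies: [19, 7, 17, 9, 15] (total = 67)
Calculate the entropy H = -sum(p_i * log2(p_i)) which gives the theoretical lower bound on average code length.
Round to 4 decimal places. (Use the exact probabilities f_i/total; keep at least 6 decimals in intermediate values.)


Per-symbol terms -p_i * log2(p_i) with p_i = f_i/67:
  p = 19/67 = 0.283582: log2(p) = -1.818162, -p*log2(p) = 0.515598
  p = 7/67 = 0.104478: log2(p) = -3.258734, -p*log2(p) = 0.340465
  p = 17/67 = 0.253731: log2(p) = -1.978626, -p*log2(p) = 0.502040
  p = 9/67 = 0.134328: log2(p) = -2.896164, -p*log2(p) = 0.389037
  p = 15/67 = 0.223881: log2(p) = -2.159199, -p*log2(p) = 0.483403
H = 0.515598 + 0.340465 + 0.502040 + 0.389037 + 0.483403 = 2.230543

H = 2.2305 bits/symbol


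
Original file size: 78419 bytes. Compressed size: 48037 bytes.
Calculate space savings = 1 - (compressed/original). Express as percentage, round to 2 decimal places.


ratio = compressed/original = 48037/78419 = 0.612568
savings = 1 - ratio = 1 - 0.612568 = 0.387432
as a percentage: 0.387432 * 100 = 38.74%

Space savings = 1 - 48037/78419 = 38.74%


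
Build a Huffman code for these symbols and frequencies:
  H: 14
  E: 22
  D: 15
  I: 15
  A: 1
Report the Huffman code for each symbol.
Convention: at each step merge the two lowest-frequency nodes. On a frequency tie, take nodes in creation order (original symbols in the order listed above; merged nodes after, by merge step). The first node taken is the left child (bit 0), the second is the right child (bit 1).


Huffman tree construction:
Step 1: Merge A(1) + H(14) = 15
Step 2: Merge D(15) + I(15) = 30
Step 3: Merge (A+H)(15) + E(22) = 37
Step 4: Merge (D+I)(30) + ((A+H)+E)(37) = 67
Read each symbol's code off the tree from the root (left child = 0, right child = 1).

Codes:
  H: 101 (length 3)
  E: 11 (length 2)
  D: 00 (length 2)
  I: 01 (length 2)
  A: 100 (length 3)
Average code length: 149/67 = 2.2239 bits/symbol


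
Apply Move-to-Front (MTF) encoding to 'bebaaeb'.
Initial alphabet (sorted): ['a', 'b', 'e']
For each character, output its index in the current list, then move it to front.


MTF encoding:
'b': index 1 in ['a', 'b', 'e'] -> ['b', 'a', 'e']
'e': index 2 in ['b', 'a', 'e'] -> ['e', 'b', 'a']
'b': index 1 in ['e', 'b', 'a'] -> ['b', 'e', 'a']
'a': index 2 in ['b', 'e', 'a'] -> ['a', 'b', 'e']
'a': index 0 in ['a', 'b', 'e'] -> ['a', 'b', 'e']
'e': index 2 in ['a', 'b', 'e'] -> ['e', 'a', 'b']
'b': index 2 in ['e', 'a', 'b'] -> ['b', 'e', 'a']


Output: [1, 2, 1, 2, 0, 2, 2]


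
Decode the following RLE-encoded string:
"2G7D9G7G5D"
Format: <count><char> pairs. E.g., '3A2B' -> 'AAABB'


Expanding each <count><char> pair:
  2G -> 'GG'
  7D -> 'DDDDDDD'
  9G -> 'GGGGGGGGG'
  7G -> 'GGGGGGG'
  5D -> 'DDDDD'

Decoded = GGDDDDDDDGGGGGGGGGGGGGGGGDDDDD


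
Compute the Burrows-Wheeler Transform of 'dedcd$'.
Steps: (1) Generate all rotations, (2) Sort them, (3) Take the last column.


Rotations (sorted):
  0: $dedcd -> last char: d
  1: cd$ded -> last char: d
  2: d$dedc -> last char: c
  3: dcd$de -> last char: e
  4: dedcd$ -> last char: $
  5: edcd$d -> last char: d


BWT = ddce$d


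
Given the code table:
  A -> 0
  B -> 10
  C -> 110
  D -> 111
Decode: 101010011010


Decoding:
10 -> B
10 -> B
10 -> B
0 -> A
110 -> C
10 -> B


Result: BBBACB


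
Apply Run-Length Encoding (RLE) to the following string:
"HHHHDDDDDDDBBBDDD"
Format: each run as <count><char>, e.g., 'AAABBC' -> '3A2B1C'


Scanning runs left to right:
  i=0: run of 'H' x 4 -> '4H'
  i=4: run of 'D' x 7 -> '7D'
  i=11: run of 'B' x 3 -> '3B'
  i=14: run of 'D' x 3 -> '3D'

RLE = 4H7D3B3D


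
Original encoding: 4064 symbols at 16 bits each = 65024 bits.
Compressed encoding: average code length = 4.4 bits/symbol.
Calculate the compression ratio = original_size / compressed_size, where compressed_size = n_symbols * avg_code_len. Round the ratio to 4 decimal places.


original_size = n_symbols * orig_bits = 4064 * 16 = 65024 bits
compressed_size = n_symbols * avg_code_len = 4064 * 4.4 = 17881.6 bits
ratio = original_size / compressed_size = 65024 / 17881.6 = 3.6364

Compression ratio = 3.6364


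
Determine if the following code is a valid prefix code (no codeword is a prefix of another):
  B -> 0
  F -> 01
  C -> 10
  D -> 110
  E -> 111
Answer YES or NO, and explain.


Checking each pair (does one codeword prefix another?):
  B='0' vs F='01': prefix -- VIOLATION

NO -- this is NOT a valid prefix code. B (0) is a prefix of F (01).


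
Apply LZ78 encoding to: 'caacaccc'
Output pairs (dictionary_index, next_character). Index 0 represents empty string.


LZ78 encoding steps:
Dictionary: {0: ''}
Step 1: w='' (idx 0), next='c' -> output (0, 'c'), add 'c' as idx 1
Step 2: w='' (idx 0), next='a' -> output (0, 'a'), add 'a' as idx 2
Step 3: w='a' (idx 2), next='c' -> output (2, 'c'), add 'ac' as idx 3
Step 4: w='ac' (idx 3), next='c' -> output (3, 'c'), add 'acc' as idx 4
Step 5: w='c' (idx 1), end of input -> output (1, '')


Encoded: [(0, 'c'), (0, 'a'), (2, 'c'), (3, 'c'), (1, '')]


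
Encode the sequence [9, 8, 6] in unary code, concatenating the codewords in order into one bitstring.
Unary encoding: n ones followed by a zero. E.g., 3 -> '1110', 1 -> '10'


Encode each number as n ones followed by a terminating 0:
  9 -> 1111111110 (10 bits)
  8 -> 111111110 (9 bits)
  6 -> 1111110 (7 bits)
Total length = 10 + 9 + 7 = 26 bits.

Unary([9, 8, 6]) = 11111111101111111101111110 (26 bits)


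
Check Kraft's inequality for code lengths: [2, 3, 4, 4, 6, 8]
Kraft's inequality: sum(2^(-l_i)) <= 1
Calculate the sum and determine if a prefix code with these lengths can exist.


Sum = 2^(-2) + 2^(-3) + 2^(-4) + 2^(-4) + 2^(-6) + 2^(-8)
    = 0.25 + 0.125 + 0.0625 + 0.0625 + 0.015625 + 0.00390625
    = 133/256 = 0.51953125
Since 0.51953125 <= 1, Kraft's inequality IS satisfied.
A prefix code with these lengths CAN exist.

Kraft sum = 0.51953125. Satisfied.


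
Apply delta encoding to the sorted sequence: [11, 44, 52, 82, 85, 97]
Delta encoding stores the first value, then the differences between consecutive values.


First value: 11
Deltas:
  44 - 11 = 33
  52 - 44 = 8
  82 - 52 = 30
  85 - 82 = 3
  97 - 85 = 12


Delta encoded: [11, 33, 8, 30, 3, 12]


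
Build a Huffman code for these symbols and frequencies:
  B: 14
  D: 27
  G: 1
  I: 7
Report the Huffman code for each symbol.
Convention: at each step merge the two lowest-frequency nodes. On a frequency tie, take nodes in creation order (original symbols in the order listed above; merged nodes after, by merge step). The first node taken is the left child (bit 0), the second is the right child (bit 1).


Huffman tree construction:
Step 1: Merge G(1) + I(7) = 8
Step 2: Merge (G+I)(8) + B(14) = 22
Step 3: Merge ((G+I)+B)(22) + D(27) = 49
Read each symbol's code off the tree from the root (left child = 0, right child = 1).

Codes:
  B: 01 (length 2)
  D: 1 (length 1)
  G: 000 (length 3)
  I: 001 (length 3)
Average code length: 79/49 = 1.6122 bits/symbol


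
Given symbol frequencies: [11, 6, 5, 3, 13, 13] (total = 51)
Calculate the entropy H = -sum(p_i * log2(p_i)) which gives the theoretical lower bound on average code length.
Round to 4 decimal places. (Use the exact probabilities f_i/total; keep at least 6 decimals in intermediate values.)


Per-symbol terms -p_i * log2(p_i) with p_i = f_i/51:
  p = 11/51 = 0.215686: log2(p) = -2.212994, -p*log2(p) = 0.477312
  p = 6/51 = 0.117647: log2(p) = -3.087463, -p*log2(p) = 0.363231
  p = 5/51 = 0.098039: log2(p) = -3.350497, -p*log2(p) = 0.328480
  p = 3/51 = 0.058824: log2(p) = -4.087463, -p*log2(p) = 0.240439
  p = 13/51 = 0.254902: log2(p) = -1.971986, -p*log2(p) = 0.502663
  p = 13/51 = 0.254902: log2(p) = -1.971986, -p*log2(p) = 0.502663
H = 0.477312 + 0.363231 + 0.328480 + 0.240439 + 0.502663 + 0.502663 = 2.414788

H = 2.4148 bits/symbol


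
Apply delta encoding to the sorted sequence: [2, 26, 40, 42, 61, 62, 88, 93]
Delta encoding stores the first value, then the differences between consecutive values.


First value: 2
Deltas:
  26 - 2 = 24
  40 - 26 = 14
  42 - 40 = 2
  61 - 42 = 19
  62 - 61 = 1
  88 - 62 = 26
  93 - 88 = 5


Delta encoded: [2, 24, 14, 2, 19, 1, 26, 5]


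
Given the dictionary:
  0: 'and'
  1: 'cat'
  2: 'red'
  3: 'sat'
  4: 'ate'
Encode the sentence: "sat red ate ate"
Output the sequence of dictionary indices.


Look up each word in the dictionary:
  'sat' -> 3
  'red' -> 2
  'ate' -> 4
  'ate' -> 4

Encoded: [3, 2, 4, 4]


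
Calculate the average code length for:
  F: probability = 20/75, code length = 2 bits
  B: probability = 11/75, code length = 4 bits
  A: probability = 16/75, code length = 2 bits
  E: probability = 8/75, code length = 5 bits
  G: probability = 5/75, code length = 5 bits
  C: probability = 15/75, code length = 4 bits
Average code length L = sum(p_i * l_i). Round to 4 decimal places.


Weighted contributions p_i * l_i:
  F: (20/75) * 2 = 40/75
  B: (11/75) * 4 = 44/75
  A: (16/75) * 2 = 32/75
  E: (8/75) * 5 = 40/75
  G: (5/75) * 5 = 25/75
  C: (15/75) * 4 = 60/75
Sum = (40 + 44 + 32 + 40 + 25 + 60)/75 = 241/75

L = 241/75 = 3.2133 bits/symbol


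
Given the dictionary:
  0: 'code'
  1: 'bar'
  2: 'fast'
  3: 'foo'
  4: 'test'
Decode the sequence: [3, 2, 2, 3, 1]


Look up each index in the dictionary:
  3 -> 'foo'
  2 -> 'fast'
  2 -> 'fast'
  3 -> 'foo'
  1 -> 'bar'

Decoded: "foo fast fast foo bar"


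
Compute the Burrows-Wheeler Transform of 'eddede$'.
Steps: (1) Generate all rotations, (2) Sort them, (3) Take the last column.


Rotations (sorted):
  0: $eddede -> last char: e
  1: ddede$e -> last char: e
  2: de$edde -> last char: e
  3: dede$ed -> last char: d
  4: e$edded -> last char: d
  5: eddede$ -> last char: $
  6: ede$edd -> last char: d


BWT = eeedd$d


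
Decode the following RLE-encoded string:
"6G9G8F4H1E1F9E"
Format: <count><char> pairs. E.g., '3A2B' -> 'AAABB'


Expanding each <count><char> pair:
  6G -> 'GGGGGG'
  9G -> 'GGGGGGGGG'
  8F -> 'FFFFFFFF'
  4H -> 'HHHH'
  1E -> 'E'
  1F -> 'F'
  9E -> 'EEEEEEEEE'

Decoded = GGGGGGGGGGGGGGGFFFFFFFFHHHHEFEEEEEEEEE


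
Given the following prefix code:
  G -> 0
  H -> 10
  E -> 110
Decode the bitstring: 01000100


Decoding step by step:
Bits 0 -> G
Bits 10 -> H
Bits 0 -> G
Bits 0 -> G
Bits 10 -> H
Bits 0 -> G


Decoded message: GHGGHG


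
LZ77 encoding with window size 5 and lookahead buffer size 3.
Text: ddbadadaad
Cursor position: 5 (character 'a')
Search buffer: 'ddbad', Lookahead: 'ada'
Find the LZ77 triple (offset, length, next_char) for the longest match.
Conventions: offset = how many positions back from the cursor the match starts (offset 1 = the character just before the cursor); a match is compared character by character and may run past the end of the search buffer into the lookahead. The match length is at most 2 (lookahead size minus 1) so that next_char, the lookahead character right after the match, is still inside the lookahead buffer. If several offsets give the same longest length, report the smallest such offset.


Try each offset into the search buffer:
  offset=1 (pos 4, char 'd'): match length 0
  offset=2 (pos 3, char 'a'): match length 2
  offset=3 (pos 2, char 'b'): match length 0
  offset=4 (pos 1, char 'd'): match length 0
  offset=5 (pos 0, char 'd'): match length 0
Longest match has length 2 at offset 2.
next_char = character at position 5 + 2 = 7 -> 'a'

Best match: offset=2, length=2 (matching 'ad' starting at position 3)
LZ77 triple: (2, 2, 'a')


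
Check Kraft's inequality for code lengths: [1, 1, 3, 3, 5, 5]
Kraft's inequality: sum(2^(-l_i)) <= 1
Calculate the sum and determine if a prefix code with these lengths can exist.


Sum = 2^(-1) + 2^(-1) + 2^(-3) + 2^(-3) + 2^(-5) + 2^(-5)
    = 0.5 + 0.5 + 0.125 + 0.125 + 0.03125 + 0.03125
    = 42/32 = 1.3125
Since 1.3125 > 1, Kraft's inequality is NOT satisfied.
A prefix code with these lengths CANNOT exist.

Kraft sum = 1.3125. Not satisfied.


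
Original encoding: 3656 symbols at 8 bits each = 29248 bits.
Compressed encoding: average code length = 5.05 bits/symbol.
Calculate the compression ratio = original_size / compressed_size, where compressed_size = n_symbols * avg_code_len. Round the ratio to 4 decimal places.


original_size = n_symbols * orig_bits = 3656 * 8 = 29248 bits
compressed_size = n_symbols * avg_code_len = 3656 * 5.05 = 18462.8 bits
ratio = original_size / compressed_size = 29248 / 18462.8 = 1.5842

Compression ratio = 1.5842


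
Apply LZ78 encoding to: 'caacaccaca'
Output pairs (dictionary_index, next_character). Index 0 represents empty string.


LZ78 encoding steps:
Dictionary: {0: ''}
Step 1: w='' (idx 0), next='c' -> output (0, 'c'), add 'c' as idx 1
Step 2: w='' (idx 0), next='a' -> output (0, 'a'), add 'a' as idx 2
Step 3: w='a' (idx 2), next='c' -> output (2, 'c'), add 'ac' as idx 3
Step 4: w='ac' (idx 3), next='c' -> output (3, 'c'), add 'acc' as idx 4
Step 5: w='ac' (idx 3), next='a' -> output (3, 'a'), add 'aca' as idx 5


Encoded: [(0, 'c'), (0, 'a'), (2, 'c'), (3, 'c'), (3, 'a')]


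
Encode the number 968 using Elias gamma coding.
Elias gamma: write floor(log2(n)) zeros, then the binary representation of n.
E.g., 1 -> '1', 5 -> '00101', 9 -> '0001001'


num_bits = floor(log2(968)) + 1 = 10
leading_zeros = num_bits - 1 = 9
binary(968) = 1111001000

Elias gamma(968) = '000000000' + '1111001000' = 0000000001111001000 (19 bits)


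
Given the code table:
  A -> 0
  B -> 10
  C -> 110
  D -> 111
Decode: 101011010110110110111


Decoding:
10 -> B
10 -> B
110 -> C
10 -> B
110 -> C
110 -> C
110 -> C
111 -> D


Result: BBCBCCCD


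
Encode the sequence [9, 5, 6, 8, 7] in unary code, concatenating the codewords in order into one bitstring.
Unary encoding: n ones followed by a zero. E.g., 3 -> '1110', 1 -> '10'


Encode each number as n ones followed by a terminating 0:
  9 -> 1111111110 (10 bits)
  5 -> 111110 (6 bits)
  6 -> 1111110 (7 bits)
  8 -> 111111110 (9 bits)
  7 -> 11111110 (8 bits)
Total length = 10 + 6 + 7 + 9 + 8 = 40 bits.

Unary([9, 5, 6, 8, 7]) = 1111111110111110111111011111111011111110 (40 bits)


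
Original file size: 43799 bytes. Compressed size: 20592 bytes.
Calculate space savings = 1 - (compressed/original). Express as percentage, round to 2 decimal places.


ratio = compressed/original = 20592/43799 = 0.470148
savings = 1 - ratio = 1 - 0.470148 = 0.529852
as a percentage: 0.529852 * 100 = 52.99%

Space savings = 1 - 20592/43799 = 52.99%


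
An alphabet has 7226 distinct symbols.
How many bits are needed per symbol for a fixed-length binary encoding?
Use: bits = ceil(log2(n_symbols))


log2(7226) = 12.819
Bracket: 2^12 = 4096 < 7226 <= 2^13 = 8192
So ceil(log2(7226)) = 13

bits = ceil(log2(7226)) = ceil(12.819) = 13 bits


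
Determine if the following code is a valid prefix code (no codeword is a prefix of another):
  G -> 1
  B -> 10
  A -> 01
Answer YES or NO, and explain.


Checking each pair (does one codeword prefix another?):
  G='1' vs B='10': prefix -- VIOLATION

NO -- this is NOT a valid prefix code. G (1) is a prefix of B (10).


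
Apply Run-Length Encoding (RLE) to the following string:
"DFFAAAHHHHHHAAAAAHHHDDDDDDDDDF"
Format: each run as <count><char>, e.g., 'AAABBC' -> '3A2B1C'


Scanning runs left to right:
  i=0: run of 'D' x 1 -> '1D'
  i=1: run of 'F' x 2 -> '2F'
  i=3: run of 'A' x 3 -> '3A'
  i=6: run of 'H' x 6 -> '6H'
  i=12: run of 'A' x 5 -> '5A'
  i=17: run of 'H' x 3 -> '3H'
  i=20: run of 'D' x 9 -> '9D'
  i=29: run of 'F' x 1 -> '1F'

RLE = 1D2F3A6H5A3H9D1F


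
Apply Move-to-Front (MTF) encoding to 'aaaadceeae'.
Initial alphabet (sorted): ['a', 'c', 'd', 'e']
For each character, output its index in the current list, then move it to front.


MTF encoding:
'a': index 0 in ['a', 'c', 'd', 'e'] -> ['a', 'c', 'd', 'e']
'a': index 0 in ['a', 'c', 'd', 'e'] -> ['a', 'c', 'd', 'e']
'a': index 0 in ['a', 'c', 'd', 'e'] -> ['a', 'c', 'd', 'e']
'a': index 0 in ['a', 'c', 'd', 'e'] -> ['a', 'c', 'd', 'e']
'd': index 2 in ['a', 'c', 'd', 'e'] -> ['d', 'a', 'c', 'e']
'c': index 2 in ['d', 'a', 'c', 'e'] -> ['c', 'd', 'a', 'e']
'e': index 3 in ['c', 'd', 'a', 'e'] -> ['e', 'c', 'd', 'a']
'e': index 0 in ['e', 'c', 'd', 'a'] -> ['e', 'c', 'd', 'a']
'a': index 3 in ['e', 'c', 'd', 'a'] -> ['a', 'e', 'c', 'd']
'e': index 1 in ['a', 'e', 'c', 'd'] -> ['e', 'a', 'c', 'd']


Output: [0, 0, 0, 0, 2, 2, 3, 0, 3, 1]


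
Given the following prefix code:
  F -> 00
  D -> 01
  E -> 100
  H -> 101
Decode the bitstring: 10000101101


Decoding step by step:
Bits 100 -> E
Bits 00 -> F
Bits 101 -> H
Bits 101 -> H


Decoded message: EFHH


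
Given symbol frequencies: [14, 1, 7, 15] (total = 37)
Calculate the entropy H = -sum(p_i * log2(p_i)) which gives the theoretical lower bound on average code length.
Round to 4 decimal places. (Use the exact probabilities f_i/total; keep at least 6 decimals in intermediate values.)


Per-symbol terms -p_i * log2(p_i) with p_i = f_i/37:
  p = 14/37 = 0.378378: log2(p) = -1.402098, -p*log2(p) = 0.530524
  p = 1/37 = 0.027027: log2(p) = -5.209453, -p*log2(p) = 0.140796
  p = 7/37 = 0.189189: log2(p) = -2.402098, -p*log2(p) = 0.454451
  p = 15/37 = 0.405405: log2(p) = -1.302563, -p*log2(p) = 0.528066
H = 0.530524 + 0.140796 + 0.454451 + 0.528066 = 1.653837

H = 1.6538 bits/symbol


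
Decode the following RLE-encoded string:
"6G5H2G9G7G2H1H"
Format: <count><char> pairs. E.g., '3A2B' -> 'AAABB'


Expanding each <count><char> pair:
  6G -> 'GGGGGG'
  5H -> 'HHHHH'
  2G -> 'GG'
  9G -> 'GGGGGGGGG'
  7G -> 'GGGGGGG'
  2H -> 'HH'
  1H -> 'H'

Decoded = GGGGGGHHHHHGGGGGGGGGGGGGGGGGGHHH


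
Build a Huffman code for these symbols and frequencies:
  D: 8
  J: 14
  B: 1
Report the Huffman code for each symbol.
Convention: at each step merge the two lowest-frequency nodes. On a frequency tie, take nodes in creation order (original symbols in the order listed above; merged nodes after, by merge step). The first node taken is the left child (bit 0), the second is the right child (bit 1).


Huffman tree construction:
Step 1: Merge B(1) + D(8) = 9
Step 2: Merge (B+D)(9) + J(14) = 23
Read each symbol's code off the tree from the root (left child = 0, right child = 1).

Codes:
  D: 01 (length 2)
  J: 1 (length 1)
  B: 00 (length 2)
Average code length: 32/23 = 1.3913 bits/symbol


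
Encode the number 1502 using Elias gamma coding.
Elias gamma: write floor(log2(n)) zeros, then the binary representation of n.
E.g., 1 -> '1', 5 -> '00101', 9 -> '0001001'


num_bits = floor(log2(1502)) + 1 = 11
leading_zeros = num_bits - 1 = 10
binary(1502) = 10111011110

Elias gamma(1502) = '0000000000' + '10111011110' = 000000000010111011110 (21 bits)


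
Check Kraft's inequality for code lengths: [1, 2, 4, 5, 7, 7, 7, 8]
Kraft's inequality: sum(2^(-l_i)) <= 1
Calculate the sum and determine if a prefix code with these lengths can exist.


Sum = 2^(-1) + 2^(-2) + 2^(-4) + 2^(-5) + 2^(-7) + 2^(-7) + 2^(-7) + 2^(-8)
    = 0.5 + 0.25 + 0.0625 + 0.03125 + 0.0078125 + 0.0078125 + 0.0078125 + 0.00390625
    = 223/256 = 0.87109375
Since 0.87109375 <= 1, Kraft's inequality IS satisfied.
A prefix code with these lengths CAN exist.

Kraft sum = 0.87109375. Satisfied.


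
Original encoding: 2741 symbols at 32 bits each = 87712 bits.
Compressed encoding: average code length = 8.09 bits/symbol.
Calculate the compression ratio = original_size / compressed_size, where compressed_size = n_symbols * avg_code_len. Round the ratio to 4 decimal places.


original_size = n_symbols * orig_bits = 2741 * 32 = 87712 bits
compressed_size = n_symbols * avg_code_len = 2741 * 8.09 = 22174.69 bits
ratio = original_size / compressed_size = 87712 / 22174.69 = 3.9555

Compression ratio = 3.9555


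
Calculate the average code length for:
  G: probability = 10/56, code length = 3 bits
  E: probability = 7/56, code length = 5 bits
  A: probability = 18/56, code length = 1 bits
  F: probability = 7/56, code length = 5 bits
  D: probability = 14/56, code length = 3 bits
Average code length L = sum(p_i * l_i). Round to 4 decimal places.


Weighted contributions p_i * l_i:
  G: (10/56) * 3 = 30/56
  E: (7/56) * 5 = 35/56
  A: (18/56) * 1 = 18/56
  F: (7/56) * 5 = 35/56
  D: (14/56) * 3 = 42/56
Sum = (30 + 35 + 18 + 35 + 42)/56 = 160/56

L = 160/56 = 2.8571 bits/symbol


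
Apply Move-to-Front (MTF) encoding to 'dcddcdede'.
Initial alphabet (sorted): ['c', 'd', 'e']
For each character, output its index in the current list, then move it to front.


MTF encoding:
'd': index 1 in ['c', 'd', 'e'] -> ['d', 'c', 'e']
'c': index 1 in ['d', 'c', 'e'] -> ['c', 'd', 'e']
'd': index 1 in ['c', 'd', 'e'] -> ['d', 'c', 'e']
'd': index 0 in ['d', 'c', 'e'] -> ['d', 'c', 'e']
'c': index 1 in ['d', 'c', 'e'] -> ['c', 'd', 'e']
'd': index 1 in ['c', 'd', 'e'] -> ['d', 'c', 'e']
'e': index 2 in ['d', 'c', 'e'] -> ['e', 'd', 'c']
'd': index 1 in ['e', 'd', 'c'] -> ['d', 'e', 'c']
'e': index 1 in ['d', 'e', 'c'] -> ['e', 'd', 'c']


Output: [1, 1, 1, 0, 1, 1, 2, 1, 1]


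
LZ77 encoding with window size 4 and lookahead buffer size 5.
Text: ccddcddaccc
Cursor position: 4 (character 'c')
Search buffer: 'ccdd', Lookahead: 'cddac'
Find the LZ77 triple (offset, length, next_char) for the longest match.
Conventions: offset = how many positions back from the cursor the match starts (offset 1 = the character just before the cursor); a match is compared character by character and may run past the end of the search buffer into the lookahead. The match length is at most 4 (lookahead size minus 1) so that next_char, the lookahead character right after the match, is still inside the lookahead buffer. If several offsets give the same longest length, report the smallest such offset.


Try each offset into the search buffer:
  offset=1 (pos 3, char 'd'): match length 0
  offset=2 (pos 2, char 'd'): match length 0
  offset=3 (pos 1, char 'c'): match length 3
  offset=4 (pos 0, char 'c'): match length 1
Longest match has length 3 at offset 3.
next_char = character at position 4 + 3 = 7 -> 'a'

Best match: offset=3, length=3 (matching 'cdd' starting at position 1)
LZ77 triple: (3, 3, 'a')


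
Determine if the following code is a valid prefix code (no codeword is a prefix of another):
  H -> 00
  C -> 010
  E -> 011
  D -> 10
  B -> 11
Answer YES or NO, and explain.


Checking each pair (does one codeword prefix another?):
  H='00' vs C='010': no prefix
  H='00' vs E='011': no prefix
  H='00' vs D='10': no prefix
  H='00' vs B='11': no prefix
  C='010' vs H='00': no prefix
  C='010' vs E='011': no prefix
  C='010' vs D='10': no prefix
  C='010' vs B='11': no prefix
  E='011' vs H='00': no prefix
  E='011' vs C='010': no prefix
  E='011' vs D='10': no prefix
  E='011' vs B='11': no prefix
  D='10' vs H='00': no prefix
  D='10' vs C='010': no prefix
  D='10' vs E='011': no prefix
  D='10' vs B='11': no prefix
  B='11' vs H='00': no prefix
  B='11' vs C='010': no prefix
  B='11' vs E='011': no prefix
  B='11' vs D='10': no prefix
No violation found over all pairs.

YES -- this is a valid prefix code. No codeword is a prefix of any other codeword.


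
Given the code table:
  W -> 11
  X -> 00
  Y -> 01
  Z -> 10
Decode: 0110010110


Decoding:
01 -> Y
10 -> Z
01 -> Y
01 -> Y
10 -> Z


Result: YZYYZ


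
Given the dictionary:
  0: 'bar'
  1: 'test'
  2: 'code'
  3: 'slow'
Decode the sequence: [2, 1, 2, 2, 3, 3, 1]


Look up each index in the dictionary:
  2 -> 'code'
  1 -> 'test'
  2 -> 'code'
  2 -> 'code'
  3 -> 'slow'
  3 -> 'slow'
  1 -> 'test'

Decoded: "code test code code slow slow test"


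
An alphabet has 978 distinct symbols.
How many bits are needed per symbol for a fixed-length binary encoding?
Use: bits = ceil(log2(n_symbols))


log2(978) = 9.9337
Bracket: 2^9 = 512 < 978 <= 2^10 = 1024
So ceil(log2(978)) = 10

bits = ceil(log2(978)) = ceil(9.9337) = 10 bits


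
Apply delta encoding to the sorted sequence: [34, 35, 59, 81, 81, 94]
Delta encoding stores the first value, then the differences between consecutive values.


First value: 34
Deltas:
  35 - 34 = 1
  59 - 35 = 24
  81 - 59 = 22
  81 - 81 = 0
  94 - 81 = 13


Delta encoded: [34, 1, 24, 22, 0, 13]


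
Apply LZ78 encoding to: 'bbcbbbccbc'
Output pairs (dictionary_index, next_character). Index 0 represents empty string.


LZ78 encoding steps:
Dictionary: {0: ''}
Step 1: w='' (idx 0), next='b' -> output (0, 'b'), add 'b' as idx 1
Step 2: w='b' (idx 1), next='c' -> output (1, 'c'), add 'bc' as idx 2
Step 3: w='b' (idx 1), next='b' -> output (1, 'b'), add 'bb' as idx 3
Step 4: w='bc' (idx 2), next='c' -> output (2, 'c'), add 'bcc' as idx 4
Step 5: w='bc' (idx 2), end of input -> output (2, '')


Encoded: [(0, 'b'), (1, 'c'), (1, 'b'), (2, 'c'), (2, '')]


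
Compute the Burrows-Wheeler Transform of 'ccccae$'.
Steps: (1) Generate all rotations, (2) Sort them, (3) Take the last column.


Rotations (sorted):
  0: $ccccae -> last char: e
  1: ae$cccc -> last char: c
  2: cae$ccc -> last char: c
  3: ccae$cc -> last char: c
  4: cccae$c -> last char: c
  5: ccccae$ -> last char: $
  6: e$cccca -> last char: a


BWT = ecccc$a


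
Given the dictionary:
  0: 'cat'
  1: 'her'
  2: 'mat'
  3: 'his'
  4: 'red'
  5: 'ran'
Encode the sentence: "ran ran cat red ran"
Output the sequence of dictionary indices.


Look up each word in the dictionary:
  'ran' -> 5
  'ran' -> 5
  'cat' -> 0
  'red' -> 4
  'ran' -> 5

Encoded: [5, 5, 0, 4, 5]


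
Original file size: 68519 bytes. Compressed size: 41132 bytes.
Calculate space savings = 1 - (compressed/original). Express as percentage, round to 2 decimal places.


ratio = compressed/original = 41132/68519 = 0.600301
savings = 1 - ratio = 1 - 0.600301 = 0.399699
as a percentage: 0.399699 * 100 = 39.97%

Space savings = 1 - 41132/68519 = 39.97%


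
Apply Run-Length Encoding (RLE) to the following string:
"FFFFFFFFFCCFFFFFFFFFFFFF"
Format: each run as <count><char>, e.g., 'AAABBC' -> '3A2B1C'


Scanning runs left to right:
  i=0: run of 'F' x 9 -> '9F'
  i=9: run of 'C' x 2 -> '2C'
  i=11: run of 'F' x 13 -> '13F'

RLE = 9F2C13F


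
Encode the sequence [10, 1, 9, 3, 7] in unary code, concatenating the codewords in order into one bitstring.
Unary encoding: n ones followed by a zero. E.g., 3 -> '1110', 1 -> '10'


Encode each number as n ones followed by a terminating 0:
  10 -> 11111111110 (11 bits)
  1 -> 10 (2 bits)
  9 -> 1111111110 (10 bits)
  3 -> 1110 (4 bits)
  7 -> 11111110 (8 bits)
Total length = 11 + 2 + 10 + 4 + 8 = 35 bits.

Unary([10, 1, 9, 3, 7]) = 11111111110101111111110111011111110 (35 bits)


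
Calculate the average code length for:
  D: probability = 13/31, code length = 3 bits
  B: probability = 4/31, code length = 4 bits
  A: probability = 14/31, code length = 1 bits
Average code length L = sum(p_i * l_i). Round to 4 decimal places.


Weighted contributions p_i * l_i:
  D: (13/31) * 3 = 39/31
  B: (4/31) * 4 = 16/31
  A: (14/31) * 1 = 14/31
Sum = (39 + 16 + 14)/31 = 69/31

L = 69/31 = 2.2258 bits/symbol


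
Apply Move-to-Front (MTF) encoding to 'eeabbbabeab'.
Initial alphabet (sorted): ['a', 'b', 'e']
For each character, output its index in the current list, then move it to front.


MTF encoding:
'e': index 2 in ['a', 'b', 'e'] -> ['e', 'a', 'b']
'e': index 0 in ['e', 'a', 'b'] -> ['e', 'a', 'b']
'a': index 1 in ['e', 'a', 'b'] -> ['a', 'e', 'b']
'b': index 2 in ['a', 'e', 'b'] -> ['b', 'a', 'e']
'b': index 0 in ['b', 'a', 'e'] -> ['b', 'a', 'e']
'b': index 0 in ['b', 'a', 'e'] -> ['b', 'a', 'e']
'a': index 1 in ['b', 'a', 'e'] -> ['a', 'b', 'e']
'b': index 1 in ['a', 'b', 'e'] -> ['b', 'a', 'e']
'e': index 2 in ['b', 'a', 'e'] -> ['e', 'b', 'a']
'a': index 2 in ['e', 'b', 'a'] -> ['a', 'e', 'b']
'b': index 2 in ['a', 'e', 'b'] -> ['b', 'a', 'e']


Output: [2, 0, 1, 2, 0, 0, 1, 1, 2, 2, 2]


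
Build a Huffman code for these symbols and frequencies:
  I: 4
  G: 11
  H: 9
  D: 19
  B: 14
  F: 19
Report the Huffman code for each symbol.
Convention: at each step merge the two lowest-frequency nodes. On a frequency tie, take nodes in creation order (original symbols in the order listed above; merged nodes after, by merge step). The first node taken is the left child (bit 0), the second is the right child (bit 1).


Huffman tree construction:
Step 1: Merge I(4) + H(9) = 13
Step 2: Merge G(11) + (I+H)(13) = 24
Step 3: Merge B(14) + D(19) = 33
Step 4: Merge F(19) + (G+(I+H))(24) = 43
Step 5: Merge (B+D)(33) + (F+(G+(I+H)))(43) = 76
Read each symbol's code off the tree from the root (left child = 0, right child = 1).

Codes:
  I: 1110 (length 4)
  G: 110 (length 3)
  H: 1111 (length 4)
  D: 01 (length 2)
  B: 00 (length 2)
  F: 10 (length 2)
Average code length: 189/76 = 2.4868 bits/symbol


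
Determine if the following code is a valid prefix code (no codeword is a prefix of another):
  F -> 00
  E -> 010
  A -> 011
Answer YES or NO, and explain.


Checking each pair (does one codeword prefix another?):
  F='00' vs E='010': no prefix
  F='00' vs A='011': no prefix
  E='010' vs F='00': no prefix
  E='010' vs A='011': no prefix
  A='011' vs F='00': no prefix
  A='011' vs E='010': no prefix
No violation found over all pairs.

YES -- this is a valid prefix code. No codeword is a prefix of any other codeword.


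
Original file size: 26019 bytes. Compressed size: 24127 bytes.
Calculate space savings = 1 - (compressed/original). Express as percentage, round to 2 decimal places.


ratio = compressed/original = 24127/26019 = 0.927284
savings = 1 - ratio = 1 - 0.927284 = 0.072716
as a percentage: 0.072716 * 100 = 7.27%

Space savings = 1 - 24127/26019 = 7.27%


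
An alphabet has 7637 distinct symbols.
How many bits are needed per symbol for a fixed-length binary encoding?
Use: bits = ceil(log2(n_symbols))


log2(7637) = 12.8988
Bracket: 2^12 = 4096 < 7637 <= 2^13 = 8192
So ceil(log2(7637)) = 13

bits = ceil(log2(7637)) = ceil(12.8988) = 13 bits


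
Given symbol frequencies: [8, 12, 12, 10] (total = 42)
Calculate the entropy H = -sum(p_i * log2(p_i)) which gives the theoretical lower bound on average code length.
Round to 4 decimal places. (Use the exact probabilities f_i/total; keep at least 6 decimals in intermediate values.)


Per-symbol terms -p_i * log2(p_i) with p_i = f_i/42:
  p = 8/42 = 0.190476: log2(p) = -2.392317, -p*log2(p) = 0.455680
  p = 12/42 = 0.285714: log2(p) = -1.807355, -p*log2(p) = 0.516387
  p = 12/42 = 0.285714: log2(p) = -1.807355, -p*log2(p) = 0.516387
  p = 10/42 = 0.238095: log2(p) = -2.070389, -p*log2(p) = 0.492950
H = 0.455680 + 0.516387 + 0.516387 + 0.492950 = 1.981404

H = 1.9814 bits/symbol


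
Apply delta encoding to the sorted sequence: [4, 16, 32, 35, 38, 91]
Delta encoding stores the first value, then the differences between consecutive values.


First value: 4
Deltas:
  16 - 4 = 12
  32 - 16 = 16
  35 - 32 = 3
  38 - 35 = 3
  91 - 38 = 53


Delta encoded: [4, 12, 16, 3, 3, 53]


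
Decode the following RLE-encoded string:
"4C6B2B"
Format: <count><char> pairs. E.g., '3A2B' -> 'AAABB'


Expanding each <count><char> pair:
  4C -> 'CCCC'
  6B -> 'BBBBBB'
  2B -> 'BB'

Decoded = CCCCBBBBBBBB


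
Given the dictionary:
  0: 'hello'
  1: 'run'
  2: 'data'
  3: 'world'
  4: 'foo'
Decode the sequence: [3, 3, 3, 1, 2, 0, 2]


Look up each index in the dictionary:
  3 -> 'world'
  3 -> 'world'
  3 -> 'world'
  1 -> 'run'
  2 -> 'data'
  0 -> 'hello'
  2 -> 'data'

Decoded: "world world world run data hello data"


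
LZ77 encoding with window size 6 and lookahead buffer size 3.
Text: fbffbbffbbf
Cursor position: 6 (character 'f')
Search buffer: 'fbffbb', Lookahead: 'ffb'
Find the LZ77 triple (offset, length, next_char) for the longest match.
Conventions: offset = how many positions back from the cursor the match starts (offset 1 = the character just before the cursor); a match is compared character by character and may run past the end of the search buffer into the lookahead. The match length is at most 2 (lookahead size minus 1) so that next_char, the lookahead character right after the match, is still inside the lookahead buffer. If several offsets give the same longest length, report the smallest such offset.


Try each offset into the search buffer:
  offset=1 (pos 5, char 'b'): match length 0
  offset=2 (pos 4, char 'b'): match length 0
  offset=3 (pos 3, char 'f'): match length 1
  offset=4 (pos 2, char 'f'): match length 2
  offset=5 (pos 1, char 'b'): match length 0
  offset=6 (pos 0, char 'f'): match length 1
Longest match has length 2 at offset 4.
next_char = character at position 6 + 2 = 8 -> 'b'

Best match: offset=4, length=2 (matching 'ff' starting at position 2)
LZ77 triple: (4, 2, 'b')


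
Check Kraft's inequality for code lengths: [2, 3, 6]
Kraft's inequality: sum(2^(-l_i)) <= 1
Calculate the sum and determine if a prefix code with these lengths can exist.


Sum = 2^(-2) + 2^(-3) + 2^(-6)
    = 0.25 + 0.125 + 0.015625
    = 25/64 = 0.390625
Since 0.390625 <= 1, Kraft's inequality IS satisfied.
A prefix code with these lengths CAN exist.

Kraft sum = 0.390625. Satisfied.


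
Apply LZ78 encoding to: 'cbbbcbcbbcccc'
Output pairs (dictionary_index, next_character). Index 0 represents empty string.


LZ78 encoding steps:
Dictionary: {0: ''}
Step 1: w='' (idx 0), next='c' -> output (0, 'c'), add 'c' as idx 1
Step 2: w='' (idx 0), next='b' -> output (0, 'b'), add 'b' as idx 2
Step 3: w='b' (idx 2), next='b' -> output (2, 'b'), add 'bb' as idx 3
Step 4: w='c' (idx 1), next='b' -> output (1, 'b'), add 'cb' as idx 4
Step 5: w='cb' (idx 4), next='b' -> output (4, 'b'), add 'cbb' as idx 5
Step 6: w='c' (idx 1), next='c' -> output (1, 'c'), add 'cc' as idx 6
Step 7: w='cc' (idx 6), end of input -> output (6, '')


Encoded: [(0, 'c'), (0, 'b'), (2, 'b'), (1, 'b'), (4, 'b'), (1, 'c'), (6, '')]


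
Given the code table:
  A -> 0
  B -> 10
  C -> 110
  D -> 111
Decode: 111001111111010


Decoding:
111 -> D
0 -> A
0 -> A
111 -> D
111 -> D
10 -> B
10 -> B


Result: DAADDBB


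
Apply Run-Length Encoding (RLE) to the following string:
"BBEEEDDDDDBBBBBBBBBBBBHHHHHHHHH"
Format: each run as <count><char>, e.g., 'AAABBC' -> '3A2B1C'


Scanning runs left to right:
  i=0: run of 'B' x 2 -> '2B'
  i=2: run of 'E' x 3 -> '3E'
  i=5: run of 'D' x 5 -> '5D'
  i=10: run of 'B' x 12 -> '12B'
  i=22: run of 'H' x 9 -> '9H'

RLE = 2B3E5D12B9H


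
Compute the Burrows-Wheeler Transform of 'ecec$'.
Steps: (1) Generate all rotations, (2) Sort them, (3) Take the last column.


Rotations (sorted):
  0: $ecec -> last char: c
  1: c$ece -> last char: e
  2: cec$e -> last char: e
  3: ec$ec -> last char: c
  4: ecec$ -> last char: $


BWT = ceec$


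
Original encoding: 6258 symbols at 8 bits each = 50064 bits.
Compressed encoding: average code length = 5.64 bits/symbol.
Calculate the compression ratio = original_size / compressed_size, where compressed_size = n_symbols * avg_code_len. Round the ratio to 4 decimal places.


original_size = n_symbols * orig_bits = 6258 * 8 = 50064 bits
compressed_size = n_symbols * avg_code_len = 6258 * 5.64 = 35295.12 bits
ratio = original_size / compressed_size = 50064 / 35295.12 = 1.4184

Compression ratio = 1.4184


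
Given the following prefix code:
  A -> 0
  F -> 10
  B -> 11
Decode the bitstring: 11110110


Decoding step by step:
Bits 11 -> B
Bits 11 -> B
Bits 0 -> A
Bits 11 -> B
Bits 0 -> A


Decoded message: BBABA


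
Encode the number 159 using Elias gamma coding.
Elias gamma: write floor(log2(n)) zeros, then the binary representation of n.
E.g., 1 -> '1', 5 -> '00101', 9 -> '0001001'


num_bits = floor(log2(159)) + 1 = 8
leading_zeros = num_bits - 1 = 7
binary(159) = 10011111

Elias gamma(159) = '0000000' + '10011111' = 000000010011111 (15 bits)


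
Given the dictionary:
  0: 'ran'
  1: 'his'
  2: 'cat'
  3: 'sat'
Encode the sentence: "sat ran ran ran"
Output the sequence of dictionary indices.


Look up each word in the dictionary:
  'sat' -> 3
  'ran' -> 0
  'ran' -> 0
  'ran' -> 0

Encoded: [3, 0, 0, 0]


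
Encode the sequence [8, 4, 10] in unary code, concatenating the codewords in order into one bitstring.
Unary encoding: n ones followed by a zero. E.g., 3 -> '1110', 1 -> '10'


Encode each number as n ones followed by a terminating 0:
  8 -> 111111110 (9 bits)
  4 -> 11110 (5 bits)
  10 -> 11111111110 (11 bits)
Total length = 9 + 5 + 11 = 25 bits.

Unary([8, 4, 10]) = 1111111101111011111111110 (25 bits)
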